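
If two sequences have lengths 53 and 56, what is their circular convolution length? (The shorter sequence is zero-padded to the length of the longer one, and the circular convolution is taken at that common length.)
Circular convolution (zero-padding the shorter input) has length max(m, n) = max(53, 56) = 56

56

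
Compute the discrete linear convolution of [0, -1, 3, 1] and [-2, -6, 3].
y[0] = 0×-2 = 0; y[1] = 0×-6 + -1×-2 = 2; y[2] = 0×3 + -1×-6 + 3×-2 = 0; y[3] = -1×3 + 3×-6 + 1×-2 = -23; y[4] = 3×3 + 1×-6 = 3; y[5] = 1×3 = 3

[0, 2, 0, -23, 3, 3]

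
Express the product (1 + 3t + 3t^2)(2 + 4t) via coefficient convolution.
Ascending coefficients: a = [1, 3, 3], b = [2, 4]. c[0] = 1×2 = 2; c[1] = 1×4 + 3×2 = 10; c[2] = 3×4 + 3×2 = 18; c[3] = 3×4 = 12. Result coefficients: [2, 10, 18, 12] → 2 + 10t + 18t^2 + 12t^3

2 + 10t + 18t^2 + 12t^3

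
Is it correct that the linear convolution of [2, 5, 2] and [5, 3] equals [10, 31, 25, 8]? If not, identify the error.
Recompute linear convolution of [2, 5, 2] and [5, 3]: y[0] = 2×5 = 10; y[1] = 2×3 + 5×5 = 31; y[2] = 5×3 + 2×5 = 25; y[3] = 2×3 = 6 → [10, 31, 25, 6]. Compare to given [10, 31, 25, 8]: they differ at index 3: given 8, correct 6, so answer: No

No. Error at index 3: given 8, correct 6.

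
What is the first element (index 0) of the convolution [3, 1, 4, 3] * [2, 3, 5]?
Use y[k] = Σ_i a[i]·b[k-i] at k=0. y[0] = 3×2 = 6

6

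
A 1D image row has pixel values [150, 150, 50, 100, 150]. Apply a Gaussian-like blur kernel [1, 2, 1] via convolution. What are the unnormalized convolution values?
Convolve image row [150, 150, 50, 100, 150] with kernel [1, 2, 1]: y[0] = 150×1 = 150; y[1] = 150×2 + 150×1 = 450; y[2] = 150×1 + 150×2 + 50×1 = 500; y[3] = 150×1 + 50×2 + 100×1 = 350; y[4] = 50×1 + 100×2 + 150×1 = 400; y[5] = 100×1 + 150×2 = 400; y[6] = 150×1 = 150 → [150, 450, 500, 350, 400, 400, 150]. Normalization factor = sum(kernel) = 4.

[150, 450, 500, 350, 400, 400, 150]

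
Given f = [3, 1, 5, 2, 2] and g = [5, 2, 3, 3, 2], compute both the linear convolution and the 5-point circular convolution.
Linear: y_lin[0] = 3×5 = 15; y_lin[1] = 3×2 + 1×5 = 11; y_lin[2] = 3×3 + 1×2 + 5×5 = 36; y_lin[3] = 3×3 + 1×3 + 5×2 + 2×5 = 32; y_lin[4] = 3×2 + 1×3 + 5×3 + 2×2 + 2×5 = 38; y_lin[5] = 1×2 + 5×3 + 2×3 + 2×2 = 27; y_lin[6] = 5×2 + 2×3 + 2×3 = 22; y_lin[7] = 2×2 + 2×3 = 10; y_lin[8] = 2×2 = 4 → [15, 11, 36, 32, 38, 27, 22, 10, 4]. Circular (length 5): y[0] = 3×5 + 1×2 + 5×3 + 2×3 + 2×2 = 42; y[1] = 3×2 + 1×5 + 5×2 + 2×3 + 2×3 = 33; y[2] = 3×3 + 1×2 + 5×5 + 2×2 + 2×3 = 46; y[3] = 3×3 + 1×3 + 5×2 + 2×5 + 2×2 = 36; y[4] = 3×2 + 1×3 + 5×3 + 2×2 + 2×5 = 38 → [42, 33, 46, 36, 38]

Linear: [15, 11, 36, 32, 38, 27, 22, 10, 4], Circular: [42, 33, 46, 36, 38]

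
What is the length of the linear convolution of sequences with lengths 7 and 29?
Linear/full convolution length: m + n - 1 = 7 + 29 - 1 = 35

35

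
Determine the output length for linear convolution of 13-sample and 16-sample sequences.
Linear/full convolution length: m + n - 1 = 13 + 16 - 1 = 28

28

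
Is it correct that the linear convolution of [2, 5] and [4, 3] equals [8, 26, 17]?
Recompute linear convolution of [2, 5] and [4, 3]: y[0] = 2×4 = 8; y[1] = 2×3 + 5×4 = 26; y[2] = 5×3 = 15 → [8, 26, 15]. Compare to given [8, 26, 17]: they differ at index 2: given 17, correct 15, so answer: No

No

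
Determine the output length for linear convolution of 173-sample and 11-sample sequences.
Linear/full convolution length: m + n - 1 = 173 + 11 - 1 = 183

183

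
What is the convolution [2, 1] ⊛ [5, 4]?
y[0] = 2×5 = 10; y[1] = 2×4 + 1×5 = 13; y[2] = 1×4 = 4

[10, 13, 4]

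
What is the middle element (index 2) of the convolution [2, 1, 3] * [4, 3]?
Use y[k] = Σ_i a[i]·b[k-i] at k=2. y[2] = 1×3 + 3×4 = 15

15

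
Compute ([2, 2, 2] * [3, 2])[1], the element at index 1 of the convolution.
Use y[k] = Σ_i a[i]·b[k-i] at k=1. y[1] = 2×2 + 2×3 = 10

10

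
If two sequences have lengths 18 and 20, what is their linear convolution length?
Linear/full convolution length: m + n - 1 = 18 + 20 - 1 = 37

37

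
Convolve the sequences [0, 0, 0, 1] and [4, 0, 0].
y[0] = 0×4 = 0; y[1] = 0×0 + 0×4 = 0; y[2] = 0×0 + 0×0 + 0×4 = 0; y[3] = 0×0 + 0×0 + 1×4 = 4; y[4] = 0×0 + 1×0 = 0; y[5] = 1×0 = 0

[0, 0, 0, 4, 0, 0]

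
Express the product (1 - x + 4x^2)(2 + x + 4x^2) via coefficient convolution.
Ascending coefficients: a = [1, -1, 4], b = [2, 1, 4]. c[0] = 1×2 = 2; c[1] = 1×1 + -1×2 = -1; c[2] = 1×4 + -1×1 + 4×2 = 11; c[3] = -1×4 + 4×1 = 0; c[4] = 4×4 = 16. Result coefficients: [2, -1, 11, 0, 16] → 2 - x + 11x^2 + 16x^4

2 - x + 11x^2 + 16x^4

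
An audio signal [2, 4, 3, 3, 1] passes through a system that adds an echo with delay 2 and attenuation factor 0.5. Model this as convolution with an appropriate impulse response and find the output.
Direct-path + delayed-attenuated-path model → impulse response h = [1, 0, 0.5] (1 at lag 0, 0.5 at lag 2). Output y[n] = x[n] + 0.5·x[n - 2] (with x[n] = 0 outside 0..4): y[0] = 2 + 0.5×0 = 2; y[1] = 4 + 0.5×0 = 4; y[2] = 3 + 0.5×2 = 4.0; y[3] = 3 + 0.5×4 = 5.0; y[4] = 1 + 0.5×3 = 2.5; y[5] = 0 + 0.5×3 = 1.5; y[6] = 0 + 0.5×1 = 0.5. So y = [2, 4, 4.0, 5.0, 2.5, 1.5, 0.5]

[2, 4, 4.0, 5.0, 2.5, 1.5, 0.5]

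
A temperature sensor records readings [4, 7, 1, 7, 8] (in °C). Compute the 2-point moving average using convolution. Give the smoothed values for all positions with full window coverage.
2-point moving average kernel = [1, 1]. Apply in 'valid' mode (full window coverage): avg[0] = (4 + 7) / 2 = 5.5; avg[1] = (7 + 1) / 2 = 4.0; avg[2] = (1 + 7) / 2 = 4.0; avg[3] = (7 + 8) / 2 = 7.5. Smoothed values: [5.5, 4.0, 4.0, 7.5]

[5.5, 4.0, 4.0, 7.5]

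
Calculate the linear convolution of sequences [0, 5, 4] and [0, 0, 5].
y[0] = 0×0 = 0; y[1] = 0×0 + 5×0 = 0; y[2] = 0×5 + 5×0 + 4×0 = 0; y[3] = 5×5 + 4×0 = 25; y[4] = 4×5 = 20

[0, 0, 0, 25, 20]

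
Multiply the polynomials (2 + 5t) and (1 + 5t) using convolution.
Ascending coefficients: a = [2, 5], b = [1, 5]. c[0] = 2×1 = 2; c[1] = 2×5 + 5×1 = 15; c[2] = 5×5 = 25. Result coefficients: [2, 15, 25] → 2 + 15t + 25t^2

2 + 15t + 25t^2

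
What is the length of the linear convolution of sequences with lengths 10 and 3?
Linear/full convolution length: m + n - 1 = 10 + 3 - 1 = 12

12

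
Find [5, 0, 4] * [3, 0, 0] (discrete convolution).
y[0] = 5×3 = 15; y[1] = 5×0 + 0×3 = 0; y[2] = 5×0 + 0×0 + 4×3 = 12; y[3] = 0×0 + 4×0 = 0; y[4] = 4×0 = 0

[15, 0, 12, 0, 0]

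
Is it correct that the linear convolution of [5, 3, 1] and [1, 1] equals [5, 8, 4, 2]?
Recompute linear convolution of [5, 3, 1] and [1, 1]: y[0] = 5×1 = 5; y[1] = 5×1 + 3×1 = 8; y[2] = 3×1 + 1×1 = 4; y[3] = 1×1 = 1 → [5, 8, 4, 1]. Compare to given [5, 8, 4, 2]: they differ at index 3: given 2, correct 1, so answer: No

No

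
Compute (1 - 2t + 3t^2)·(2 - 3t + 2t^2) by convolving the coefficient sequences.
Ascending coefficients: a = [1, -2, 3], b = [2, -3, 2]. c[0] = 1×2 = 2; c[1] = 1×-3 + -2×2 = -7; c[2] = 1×2 + -2×-3 + 3×2 = 14; c[3] = -2×2 + 3×-3 = -13; c[4] = 3×2 = 6. Result coefficients: [2, -7, 14, -13, 6] → 2 - 7t + 14t^2 - 13t^3 + 6t^4

2 - 7t + 14t^2 - 13t^3 + 6t^4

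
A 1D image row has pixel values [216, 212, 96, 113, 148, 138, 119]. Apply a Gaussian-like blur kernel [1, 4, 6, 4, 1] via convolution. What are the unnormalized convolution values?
Convolve image row [216, 212, 96, 113, 148, 138, 119] with kernel [1, 4, 6, 4, 1]: y[0] = 216×1 = 216; y[1] = 216×4 + 212×1 = 1076; y[2] = 216×6 + 212×4 + 96×1 = 2240; y[3] = 216×4 + 212×6 + 96×4 + 113×1 = 2633; y[4] = 216×1 + 212×4 + 96×6 + 113×4 + 148×1 = 2240; y[5] = 212×1 + 96×4 + 113×6 + 148×4 + 138×1 = 2004; y[6] = 96×1 + 113×4 + 148×6 + 138×4 + 119×1 = 2107; y[7] = 113×1 + 148×4 + 138×6 + 119×4 = 2009; y[8] = 148×1 + 138×4 + 119×6 = 1414; y[9] = 138×1 + 119×4 = 614; y[10] = 119×1 = 119 → [216, 1076, 2240, 2633, 2240, 2004, 2107, 2009, 1414, 614, 119]. Normalization factor = sum(kernel) = 16.

[216, 1076, 2240, 2633, 2240, 2004, 2107, 2009, 1414, 614, 119]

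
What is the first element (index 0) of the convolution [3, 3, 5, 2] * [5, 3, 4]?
Use y[k] = Σ_i a[i]·b[k-i] at k=0. y[0] = 3×5 = 15

15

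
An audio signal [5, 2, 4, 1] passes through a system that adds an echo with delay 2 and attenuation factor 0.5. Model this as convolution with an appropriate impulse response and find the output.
Direct-path + delayed-attenuated-path model → impulse response h = [1, 0, 0.5] (1 at lag 0, 0.5 at lag 2). Output y[n] = x[n] + 0.5·x[n - 2] (with x[n] = 0 outside 0..3): y[0] = 5 + 0.5×0 = 5; y[1] = 2 + 0.5×0 = 2; y[2] = 4 + 0.5×5 = 6.5; y[3] = 1 + 0.5×2 = 2.0; y[4] = 0 + 0.5×4 = 2.0; y[5] = 0 + 0.5×1 = 0.5. So y = [5, 2, 6.5, 2.0, 2.0, 0.5]

[5, 2, 6.5, 2.0, 2.0, 0.5]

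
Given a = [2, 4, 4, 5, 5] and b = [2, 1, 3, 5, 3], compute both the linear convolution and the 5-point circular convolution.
Linear: y_lin[0] = 2×2 = 4; y_lin[1] = 2×1 + 4×2 = 10; y_lin[2] = 2×3 + 4×1 + 4×2 = 18; y_lin[3] = 2×5 + 4×3 + 4×1 + 5×2 = 36; y_lin[4] = 2×3 + 4×5 + 4×3 + 5×1 + 5×2 = 53; y_lin[5] = 4×3 + 4×5 + 5×3 + 5×1 = 52; y_lin[6] = 4×3 + 5×5 + 5×3 = 52; y_lin[7] = 5×3 + 5×5 = 40; y_lin[8] = 5×3 = 15 → [4, 10, 18, 36, 53, 52, 52, 40, 15]. Circular (length 5): y[0] = 2×2 + 4×3 + 4×5 + 5×3 + 5×1 = 56; y[1] = 2×1 + 4×2 + 4×3 + 5×5 + 5×3 = 62; y[2] = 2×3 + 4×1 + 4×2 + 5×3 + 5×5 = 58; y[3] = 2×5 + 4×3 + 4×1 + 5×2 + 5×3 = 51; y[4] = 2×3 + 4×5 + 4×3 + 5×1 + 5×2 = 53 → [56, 62, 58, 51, 53]

Linear: [4, 10, 18, 36, 53, 52, 52, 40, 15], Circular: [56, 62, 58, 51, 53]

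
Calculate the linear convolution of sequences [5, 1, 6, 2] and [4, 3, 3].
y[0] = 5×4 = 20; y[1] = 5×3 + 1×4 = 19; y[2] = 5×3 + 1×3 + 6×4 = 42; y[3] = 1×3 + 6×3 + 2×4 = 29; y[4] = 6×3 + 2×3 = 24; y[5] = 2×3 = 6

[20, 19, 42, 29, 24, 6]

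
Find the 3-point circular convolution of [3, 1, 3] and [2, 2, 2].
Use y[k] = Σ_j a[j]·b[(k-j) mod 3]. y[0] = 3×2 + 1×2 + 3×2 = 14; y[1] = 3×2 + 1×2 + 3×2 = 14; y[2] = 3×2 + 1×2 + 3×2 = 14. Result: [14, 14, 14]

[14, 14, 14]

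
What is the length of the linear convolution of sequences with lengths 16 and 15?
Linear/full convolution length: m + n - 1 = 16 + 15 - 1 = 30

30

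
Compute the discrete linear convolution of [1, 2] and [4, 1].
y[0] = 1×4 = 4; y[1] = 1×1 + 2×4 = 9; y[2] = 2×1 = 2

[4, 9, 2]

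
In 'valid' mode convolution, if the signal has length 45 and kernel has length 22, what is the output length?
'Valid' mode counts only positions where the kernel fully overlaps the signal: m - n + 1 = 45 - 22 + 1 = 24

24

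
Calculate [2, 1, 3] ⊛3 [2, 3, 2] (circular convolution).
Use y[k] = Σ_j u[j]·v[(k-j) mod 3]. y[0] = 2×2 + 1×2 + 3×3 = 15; y[1] = 2×3 + 1×2 + 3×2 = 14; y[2] = 2×2 + 1×3 + 3×2 = 13. Result: [15, 14, 13]

[15, 14, 13]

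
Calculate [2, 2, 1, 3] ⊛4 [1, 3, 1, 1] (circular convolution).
Use y[k] = Σ_j u[j]·v[(k-j) mod 4]. y[0] = 2×1 + 2×1 + 1×1 + 3×3 = 14; y[1] = 2×3 + 2×1 + 1×1 + 3×1 = 12; y[2] = 2×1 + 2×3 + 1×1 + 3×1 = 12; y[3] = 2×1 + 2×1 + 1×3 + 3×1 = 10. Result: [14, 12, 12, 10]

[14, 12, 12, 10]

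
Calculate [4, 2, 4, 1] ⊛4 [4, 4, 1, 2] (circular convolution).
Use y[k] = Σ_j a[j]·b[(k-j) mod 4]. y[0] = 4×4 + 2×2 + 4×1 + 1×4 = 28; y[1] = 4×4 + 2×4 + 4×2 + 1×1 = 33; y[2] = 4×1 + 2×4 + 4×4 + 1×2 = 30; y[3] = 4×2 + 2×1 + 4×4 + 1×4 = 30. Result: [28, 33, 30, 30]

[28, 33, 30, 30]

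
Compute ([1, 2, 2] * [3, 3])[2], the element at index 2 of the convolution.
Use y[k] = Σ_i a[i]·b[k-i] at k=2. y[2] = 2×3 + 2×3 = 12

12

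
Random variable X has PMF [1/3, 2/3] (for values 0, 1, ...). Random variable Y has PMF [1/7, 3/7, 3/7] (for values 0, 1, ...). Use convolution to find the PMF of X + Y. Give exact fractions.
P(X+Y=k) = Σ_i P(X=i)·P(Y=k-i) — a convolution of [1/3, 2/3] and [1/7, 3/7, 3/7]. P(X+Y=0) = (1/3)×(1/7) = 1/21; P(X+Y=1) = (1/3)×(3/7) + (2/3)×(1/7) = 1/7 + 2/21 = 5/21; P(X+Y=2) = (1/3)×(3/7) + (2/3)×(3/7) = 1/7 + 2/7 = 3/7; P(X+Y=3) = (2/3)×(3/7) = 2/7. PMF: [1/21, 5/21, 3/7, 2/7] (sums to 1 ✓)

[1/21, 5/21, 3/7, 2/7]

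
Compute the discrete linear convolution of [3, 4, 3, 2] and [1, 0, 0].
y[0] = 3×1 = 3; y[1] = 3×0 + 4×1 = 4; y[2] = 3×0 + 4×0 + 3×1 = 3; y[3] = 4×0 + 3×0 + 2×1 = 2; y[4] = 3×0 + 2×0 = 0; y[5] = 2×0 = 0

[3, 4, 3, 2, 0, 0]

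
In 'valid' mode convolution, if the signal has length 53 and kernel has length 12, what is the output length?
'Valid' mode counts only positions where the kernel fully overlaps the signal: m - n + 1 = 53 - 12 + 1 = 42

42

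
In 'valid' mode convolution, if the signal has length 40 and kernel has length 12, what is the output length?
'Valid' mode counts only positions where the kernel fully overlaps the signal: m - n + 1 = 40 - 12 + 1 = 29

29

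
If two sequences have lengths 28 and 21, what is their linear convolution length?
Linear/full convolution length: m + n - 1 = 28 + 21 - 1 = 48

48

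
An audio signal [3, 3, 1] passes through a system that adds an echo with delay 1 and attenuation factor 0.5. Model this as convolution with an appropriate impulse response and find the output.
Direct-path + delayed-attenuated-path model → impulse response h = [1, 0.5] (1 at lag 0, 0.5 at lag 1). Output y[n] = x[n] + 0.5·x[n - 1] (with x[n] = 0 outside 0..2): y[0] = 3 + 0.5×0 = 3; y[1] = 3 + 0.5×3 = 4.5; y[2] = 1 + 0.5×3 = 2.5; y[3] = 0 + 0.5×1 = 0.5. So y = [3, 4.5, 2.5, 0.5]

[3, 4.5, 2.5, 0.5]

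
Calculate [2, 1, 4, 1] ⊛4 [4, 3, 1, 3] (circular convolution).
Use y[k] = Σ_j a[j]·b[(k-j) mod 4]. y[0] = 2×4 + 1×3 + 4×1 + 1×3 = 18; y[1] = 2×3 + 1×4 + 4×3 + 1×1 = 23; y[2] = 2×1 + 1×3 + 4×4 + 1×3 = 24; y[3] = 2×3 + 1×1 + 4×3 + 1×4 = 23. Result: [18, 23, 24, 23]

[18, 23, 24, 23]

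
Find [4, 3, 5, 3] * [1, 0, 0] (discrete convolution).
y[0] = 4×1 = 4; y[1] = 4×0 + 3×1 = 3; y[2] = 4×0 + 3×0 + 5×1 = 5; y[3] = 3×0 + 5×0 + 3×1 = 3; y[4] = 5×0 + 3×0 = 0; y[5] = 3×0 = 0

[4, 3, 5, 3, 0, 0]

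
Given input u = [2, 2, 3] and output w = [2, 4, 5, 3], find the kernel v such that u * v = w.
Output length 4 = len(u) + len(v) - 1 ⇒ len(v) = 2. Solve v forward using v[k] = (w[k] - Σ_{i≥1} u[i]·v[k-i]) / u[0]: v[0] = w[0] / u[0] = 2 / 2 = 1; v[1] = (w[1] - 2×1) / u[0] = (4 - 2×1) / 2 = 1. So v = [1, 1]. Forward-check [2, 2, 3] * [1, 1]: w[0] = 2×1 = 2; w[1] = 2×1 + 2×1 = 4; w[2] = 2×1 + 3×1 = 5; w[3] = 3×1 = 3 → [2, 4, 5, 3] ✓

[1, 1]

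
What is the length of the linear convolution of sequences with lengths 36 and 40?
Linear/full convolution length: m + n - 1 = 36 + 40 - 1 = 75

75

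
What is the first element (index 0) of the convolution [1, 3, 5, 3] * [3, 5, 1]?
Use y[k] = Σ_i a[i]·b[k-i] at k=0. y[0] = 1×3 = 3

3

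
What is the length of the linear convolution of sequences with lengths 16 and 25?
Linear/full convolution length: m + n - 1 = 16 + 25 - 1 = 40

40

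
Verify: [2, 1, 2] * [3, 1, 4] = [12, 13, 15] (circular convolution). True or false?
Recompute circular convolution of [2, 1, 2] and [3, 1, 4]: y[0] = 2×3 + 1×4 + 2×1 = 12; y[1] = 2×1 + 1×3 + 2×4 = 13; y[2] = 2×4 + 1×1 + 2×3 = 15 → [12, 13, 15]. Given [12, 13, 15] matches, so answer: Yes

Yes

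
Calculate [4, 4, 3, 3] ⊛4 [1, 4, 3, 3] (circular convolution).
Use y[k] = Σ_j f[j]·g[(k-j) mod 4]. y[0] = 4×1 + 4×3 + 3×3 + 3×4 = 37; y[1] = 4×4 + 4×1 + 3×3 + 3×3 = 38; y[2] = 4×3 + 4×4 + 3×1 + 3×3 = 40; y[3] = 4×3 + 4×3 + 3×4 + 3×1 = 39. Result: [37, 38, 40, 39]

[37, 38, 40, 39]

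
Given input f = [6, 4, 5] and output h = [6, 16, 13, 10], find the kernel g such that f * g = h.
Output length 4 = len(f) + len(g) - 1 ⇒ len(g) = 2. Solve g forward using g[k] = (h[k] - Σ_{i≥1} f[i]·g[k-i]) / f[0]: g[0] = h[0] / f[0] = 6 / 6 = 1; g[1] = (h[1] - 4×1) / f[0] = (16 - 4×1) / 6 = 2. So g = [1, 2]. Forward-check [6, 4, 5] * [1, 2]: h[0] = 6×1 = 6; h[1] = 6×2 + 4×1 = 16; h[2] = 4×2 + 5×1 = 13; h[3] = 5×2 = 10 → [6, 16, 13, 10] ✓

[1, 2]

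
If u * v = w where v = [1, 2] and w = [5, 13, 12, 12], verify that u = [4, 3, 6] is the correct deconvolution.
Forward-compute [4, 3, 6] * [1, 2]: w[0] = 4×1 = 4; w[1] = 4×2 + 3×1 = 11; w[2] = 3×2 + 6×1 = 12; w[3] = 6×2 = 12 → [4, 11, 12, 12]. Does not match given w = [5, 13, 12, 12].

Not verified. [4, 3, 6] * [1, 2] = [4, 11, 12, 12], which differs from [5, 13, 12, 12] at index 0.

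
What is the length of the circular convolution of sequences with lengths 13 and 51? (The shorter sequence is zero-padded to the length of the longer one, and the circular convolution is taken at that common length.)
Circular convolution (zero-padding the shorter input) has length max(m, n) = max(13, 51) = 51

51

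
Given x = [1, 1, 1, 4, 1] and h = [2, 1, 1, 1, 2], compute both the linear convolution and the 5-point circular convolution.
Linear: y_lin[0] = 1×2 = 2; y_lin[1] = 1×1 + 1×2 = 3; y_lin[2] = 1×1 + 1×1 + 1×2 = 4; y_lin[3] = 1×1 + 1×1 + 1×1 + 4×2 = 11; y_lin[4] = 1×2 + 1×1 + 1×1 + 4×1 + 1×2 = 10; y_lin[5] = 1×2 + 1×1 + 4×1 + 1×1 = 8; y_lin[6] = 1×2 + 4×1 + 1×1 = 7; y_lin[7] = 4×2 + 1×1 = 9; y_lin[8] = 1×2 = 2 → [2, 3, 4, 11, 10, 8, 7, 9, 2]. Circular (length 5): y[0] = 1×2 + 1×2 + 1×1 + 4×1 + 1×1 = 10; y[1] = 1×1 + 1×2 + 1×2 + 4×1 + 1×1 = 10; y[2] = 1×1 + 1×1 + 1×2 + 4×2 + 1×1 = 13; y[3] = 1×1 + 1×1 + 1×1 + 4×2 + 1×2 = 13; y[4] = 1×2 + 1×1 + 1×1 + 4×1 + 1×2 = 10 → [10, 10, 13, 13, 10]

Linear: [2, 3, 4, 11, 10, 8, 7, 9, 2], Circular: [10, 10, 13, 13, 10]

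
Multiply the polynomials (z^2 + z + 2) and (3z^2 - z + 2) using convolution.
Ascending coefficients: a = [2, 1, 1], b = [2, -1, 3]. c[0] = 2×2 = 4; c[1] = 2×-1 + 1×2 = 0; c[2] = 2×3 + 1×-1 + 1×2 = 7; c[3] = 1×3 + 1×-1 = 2; c[4] = 1×3 = 3. Result coefficients: [4, 0, 7, 2, 3] → 3z^4 + 2z^3 + 7z^2 + 4

3z^4 + 2z^3 + 7z^2 + 4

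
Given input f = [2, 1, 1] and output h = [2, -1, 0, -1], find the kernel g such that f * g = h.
Output length 4 = len(f) + len(g) - 1 ⇒ len(g) = 2. Solve g forward using g[k] = (h[k] - Σ_{i≥1} f[i]·g[k-i]) / f[0]: g[0] = h[0] / f[0] = 2 / 2 = 1; g[1] = (h[1] - 1×1) / f[0] = (-1 - 1×1) / 2 = -1. So g = [1, -1]. Forward-check [2, 1, 1] * [1, -1]: h[0] = 2×1 = 2; h[1] = 2×-1 + 1×1 = -1; h[2] = 1×-1 + 1×1 = 0; h[3] = 1×-1 = -1 → [2, -1, 0, -1] ✓

[1, -1]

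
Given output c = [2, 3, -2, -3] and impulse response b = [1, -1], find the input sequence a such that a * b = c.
Deconvolve c=[2, 3, -2, -3] by b=[1, -1]. Since b[0]=1, solve forward: a[0] = c[0] / 1 = 2; a[1] = (c[1] - 2×-1) / 1 = 5; a[2] = (c[2] - 5×-1) / 1 = 3. So a = [2, 5, 3]. Check by forward convolution: c[0] = 2×1 = 2; c[1] = 2×-1 + 5×1 = 3; c[2] = 5×-1 + 3×1 = -2; c[3] = 3×-1 = -3

[2, 5, 3]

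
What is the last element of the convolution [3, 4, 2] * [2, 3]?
Use y[k] = Σ_i a[i]·b[k-i] at k=3. y[3] = 2×3 = 6

6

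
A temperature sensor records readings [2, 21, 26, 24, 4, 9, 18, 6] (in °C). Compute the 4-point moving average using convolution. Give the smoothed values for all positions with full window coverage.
4-point moving average kernel = [1, 1, 1, 1]. Apply in 'valid' mode (full window coverage): avg[0] = (2 + 21 + 26 + 24) / 4 = 18.25; avg[1] = (21 + 26 + 24 + 4) / 4 = 18.75; avg[2] = (26 + 24 + 4 + 9) / 4 = 15.75; avg[3] = (24 + 4 + 9 + 18) / 4 = 13.75; avg[4] = (4 + 9 + 18 + 6) / 4 = 9.25. Smoothed values: [18.25, 18.75, 15.75, 13.75, 9.25]

[18.25, 18.75, 15.75, 13.75, 9.25]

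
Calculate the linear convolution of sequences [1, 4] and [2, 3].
y[0] = 1×2 = 2; y[1] = 1×3 + 4×2 = 11; y[2] = 4×3 = 12

[2, 11, 12]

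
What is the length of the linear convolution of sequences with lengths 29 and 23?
Linear/full convolution length: m + n - 1 = 29 + 23 - 1 = 51

51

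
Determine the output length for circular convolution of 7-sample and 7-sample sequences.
Circular convolution (zero-padding the shorter input) has length max(m, n) = max(7, 7) = 7

7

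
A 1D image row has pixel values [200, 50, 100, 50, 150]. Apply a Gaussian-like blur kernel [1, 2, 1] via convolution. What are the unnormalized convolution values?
Convolve image row [200, 50, 100, 50, 150] with kernel [1, 2, 1]: y[0] = 200×1 = 200; y[1] = 200×2 + 50×1 = 450; y[2] = 200×1 + 50×2 + 100×1 = 400; y[3] = 50×1 + 100×2 + 50×1 = 300; y[4] = 100×1 + 50×2 + 150×1 = 350; y[5] = 50×1 + 150×2 = 350; y[6] = 150×1 = 150 → [200, 450, 400, 300, 350, 350, 150]. Normalization factor = sum(kernel) = 4.

[200, 450, 400, 300, 350, 350, 150]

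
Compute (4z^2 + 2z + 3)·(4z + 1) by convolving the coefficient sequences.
Ascending coefficients: a = [3, 2, 4], b = [1, 4]. c[0] = 3×1 = 3; c[1] = 3×4 + 2×1 = 14; c[2] = 2×4 + 4×1 = 12; c[3] = 4×4 = 16. Result coefficients: [3, 14, 12, 16] → 16z^3 + 12z^2 + 14z + 3

16z^3 + 12z^2 + 14z + 3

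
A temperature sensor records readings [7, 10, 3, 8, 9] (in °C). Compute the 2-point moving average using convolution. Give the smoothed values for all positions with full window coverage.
2-point moving average kernel = [1, 1]. Apply in 'valid' mode (full window coverage): avg[0] = (7 + 10) / 2 = 8.5; avg[1] = (10 + 3) / 2 = 6.5; avg[2] = (3 + 8) / 2 = 5.5; avg[3] = (8 + 9) / 2 = 8.5. Smoothed values: [8.5, 6.5, 5.5, 8.5]

[8.5, 6.5, 5.5, 8.5]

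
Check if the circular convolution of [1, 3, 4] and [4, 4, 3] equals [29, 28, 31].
Recompute circular convolution of [1, 3, 4] and [4, 4, 3]: y[0] = 1×4 + 3×3 + 4×4 = 29; y[1] = 1×4 + 3×4 + 4×3 = 28; y[2] = 1×3 + 3×4 + 4×4 = 31 → [29, 28, 31]. Given [29, 28, 31] matches, so answer: Yes

Yes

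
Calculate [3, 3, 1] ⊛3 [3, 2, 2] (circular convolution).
Use y[k] = Σ_j a[j]·b[(k-j) mod 3]. y[0] = 3×3 + 3×2 + 1×2 = 17; y[1] = 3×2 + 3×3 + 1×2 = 17; y[2] = 3×2 + 3×2 + 1×3 = 15. Result: [17, 17, 15]

[17, 17, 15]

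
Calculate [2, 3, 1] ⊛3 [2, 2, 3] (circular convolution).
Use y[k] = Σ_j x[j]·h[(k-j) mod 3]. y[0] = 2×2 + 3×3 + 1×2 = 15; y[1] = 2×2 + 3×2 + 1×3 = 13; y[2] = 2×3 + 3×2 + 1×2 = 14. Result: [15, 13, 14]

[15, 13, 14]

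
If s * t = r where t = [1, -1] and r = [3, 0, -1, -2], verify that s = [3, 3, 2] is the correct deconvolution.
Forward-compute [3, 3, 2] * [1, -1]: r[0] = 3×1 = 3; r[1] = 3×-1 + 3×1 = 0; r[2] = 3×-1 + 2×1 = -1; r[3] = 2×-1 = -2 → [3, 0, -1, -2]. Matches given r = [3, 0, -1, -2], so verified.

Verified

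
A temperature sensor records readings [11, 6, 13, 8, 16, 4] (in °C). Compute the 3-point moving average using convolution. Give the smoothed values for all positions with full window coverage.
3-point moving average kernel = [1, 1, 1]. Apply in 'valid' mode (full window coverage): avg[0] = (11 + 6 + 13) / 3 = 10.0; avg[1] = (6 + 13 + 8) / 3 = 9.0; avg[2] = (13 + 8 + 16) / 3 = 12.33; avg[3] = (8 + 16 + 4) / 3 = 9.33. Smoothed values: [10.0, 9.0, 12.33, 9.33]

[10.0, 9.0, 12.33, 9.33]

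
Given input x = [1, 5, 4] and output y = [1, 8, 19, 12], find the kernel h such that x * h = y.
Output length 4 = len(x) + len(h) - 1 ⇒ len(h) = 2. Solve h forward using h[k] = (y[k] - Σ_{i≥1} x[i]·h[k-i]) / x[0]: h[0] = y[0] / x[0] = 1 / 1 = 1; h[1] = (y[1] - 5×1) / x[0] = (8 - 5×1) / 1 = 3. So h = [1, 3]. Forward-check [1, 5, 4] * [1, 3]: y[0] = 1×1 = 1; y[1] = 1×3 + 5×1 = 8; y[2] = 5×3 + 4×1 = 19; y[3] = 4×3 = 12 → [1, 8, 19, 12] ✓

[1, 3]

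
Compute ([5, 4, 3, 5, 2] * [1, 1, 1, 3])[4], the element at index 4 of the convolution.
Use y[k] = Σ_i a[i]·b[k-i] at k=4. y[4] = 4×3 + 3×1 + 5×1 + 2×1 = 22

22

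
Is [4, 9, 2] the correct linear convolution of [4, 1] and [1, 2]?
Recompute linear convolution of [4, 1] and [1, 2]: y[0] = 4×1 = 4; y[1] = 4×2 + 1×1 = 9; y[2] = 1×2 = 2 → [4, 9, 2]. Given [4, 9, 2] matches, so answer: Yes

Yes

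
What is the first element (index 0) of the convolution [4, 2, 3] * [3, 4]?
Use y[k] = Σ_i a[i]·b[k-i] at k=0. y[0] = 4×3 = 12

12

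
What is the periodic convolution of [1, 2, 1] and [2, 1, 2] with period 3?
Use y[k] = Σ_j u[j]·v[(k-j) mod 3]. y[0] = 1×2 + 2×2 + 1×1 = 7; y[1] = 1×1 + 2×2 + 1×2 = 7; y[2] = 1×2 + 2×1 + 1×2 = 6. Result: [7, 7, 6]

[7, 7, 6]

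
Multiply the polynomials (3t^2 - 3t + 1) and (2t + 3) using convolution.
Ascending coefficients: a = [1, -3, 3], b = [3, 2]. c[0] = 1×3 = 3; c[1] = 1×2 + -3×3 = -7; c[2] = -3×2 + 3×3 = 3; c[3] = 3×2 = 6. Result coefficients: [3, -7, 3, 6] → 6t^3 + 3t^2 - 7t + 3

6t^3 + 3t^2 - 7t + 3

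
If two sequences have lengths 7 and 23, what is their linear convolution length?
Linear/full convolution length: m + n - 1 = 7 + 23 - 1 = 29

29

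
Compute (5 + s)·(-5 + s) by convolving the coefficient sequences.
Ascending coefficients: a = [5, 1], b = [-5, 1]. c[0] = 5×-5 = -25; c[1] = 5×1 + 1×-5 = 0; c[2] = 1×1 = 1. Result coefficients: [-25, 0, 1] → -25 + s^2

-25 + s^2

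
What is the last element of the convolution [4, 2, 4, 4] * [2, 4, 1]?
Use y[k] = Σ_i a[i]·b[k-i] at k=5. y[5] = 4×1 = 4

4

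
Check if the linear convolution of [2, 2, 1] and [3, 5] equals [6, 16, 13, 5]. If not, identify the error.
Recompute linear convolution of [2, 2, 1] and [3, 5]: y[0] = 2×3 = 6; y[1] = 2×5 + 2×3 = 16; y[2] = 2×5 + 1×3 = 13; y[3] = 1×5 = 5 → [6, 16, 13, 5]. Given [6, 16, 13, 5] matches, so answer: Yes

Yes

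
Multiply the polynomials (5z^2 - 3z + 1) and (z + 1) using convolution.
Ascending coefficients: a = [1, -3, 5], b = [1, 1]. c[0] = 1×1 = 1; c[1] = 1×1 + -3×1 = -2; c[2] = -3×1 + 5×1 = 2; c[3] = 5×1 = 5. Result coefficients: [1, -2, 2, 5] → 5z^3 + 2z^2 - 2z + 1

5z^3 + 2z^2 - 2z + 1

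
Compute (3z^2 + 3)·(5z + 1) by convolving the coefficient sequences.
Ascending coefficients: a = [3, 0, 3], b = [1, 5]. c[0] = 3×1 = 3; c[1] = 3×5 + 0×1 = 15; c[2] = 0×5 + 3×1 = 3; c[3] = 3×5 = 15. Result coefficients: [3, 15, 3, 15] → 15z^3 + 3z^2 + 15z + 3

15z^3 + 3z^2 + 15z + 3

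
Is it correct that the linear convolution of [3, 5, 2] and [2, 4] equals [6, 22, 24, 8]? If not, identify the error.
Recompute linear convolution of [3, 5, 2] and [2, 4]: y[0] = 3×2 = 6; y[1] = 3×4 + 5×2 = 22; y[2] = 5×4 + 2×2 = 24; y[3] = 2×4 = 8 → [6, 22, 24, 8]. Given [6, 22, 24, 8] matches, so answer: Yes

Yes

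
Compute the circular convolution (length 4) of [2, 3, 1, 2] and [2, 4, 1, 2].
Use y[k] = Σ_j s[j]·t[(k-j) mod 4]. y[0] = 2×2 + 3×2 + 1×1 + 2×4 = 19; y[1] = 2×4 + 3×2 + 1×2 + 2×1 = 18; y[2] = 2×1 + 3×4 + 1×2 + 2×2 = 20; y[3] = 2×2 + 3×1 + 1×4 + 2×2 = 15. Result: [19, 18, 20, 15]

[19, 18, 20, 15]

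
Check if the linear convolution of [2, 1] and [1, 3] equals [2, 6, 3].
Recompute linear convolution of [2, 1] and [1, 3]: y[0] = 2×1 = 2; y[1] = 2×3 + 1×1 = 7; y[2] = 1×3 = 3 → [2, 7, 3]. Compare to given [2, 6, 3]: they differ at index 1: given 6, correct 7, so answer: No

No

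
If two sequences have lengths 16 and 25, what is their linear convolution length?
Linear/full convolution length: m + n - 1 = 16 + 25 - 1 = 40

40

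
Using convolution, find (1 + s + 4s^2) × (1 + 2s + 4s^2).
Ascending coefficients: a = [1, 1, 4], b = [1, 2, 4]. c[0] = 1×1 = 1; c[1] = 1×2 + 1×1 = 3; c[2] = 1×4 + 1×2 + 4×1 = 10; c[3] = 1×4 + 4×2 = 12; c[4] = 4×4 = 16. Result coefficients: [1, 3, 10, 12, 16] → 1 + 3s + 10s^2 + 12s^3 + 16s^4

1 + 3s + 10s^2 + 12s^3 + 16s^4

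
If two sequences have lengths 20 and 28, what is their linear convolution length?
Linear/full convolution length: m + n - 1 = 20 + 28 - 1 = 47

47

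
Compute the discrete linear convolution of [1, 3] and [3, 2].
y[0] = 1×3 = 3; y[1] = 1×2 + 3×3 = 11; y[2] = 3×2 = 6

[3, 11, 6]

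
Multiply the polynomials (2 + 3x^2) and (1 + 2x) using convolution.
Ascending coefficients: a = [2, 0, 3], b = [1, 2]. c[0] = 2×1 = 2; c[1] = 2×2 + 0×1 = 4; c[2] = 0×2 + 3×1 = 3; c[3] = 3×2 = 6. Result coefficients: [2, 4, 3, 6] → 2 + 4x + 3x^2 + 6x^3

2 + 4x + 3x^2 + 6x^3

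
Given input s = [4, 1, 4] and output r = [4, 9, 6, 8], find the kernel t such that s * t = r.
Output length 4 = len(s) + len(t) - 1 ⇒ len(t) = 2. Solve t forward using t[k] = (r[k] - Σ_{i≥1} s[i]·t[k-i]) / s[0]: t[0] = r[0] / s[0] = 4 / 4 = 1; t[1] = (r[1] - 1×1) / s[0] = (9 - 1×1) / 4 = 2. So t = [1, 2]. Forward-check [4, 1, 4] * [1, 2]: r[0] = 4×1 = 4; r[1] = 4×2 + 1×1 = 9; r[2] = 1×2 + 4×1 = 6; r[3] = 4×2 = 8 → [4, 9, 6, 8] ✓

[1, 2]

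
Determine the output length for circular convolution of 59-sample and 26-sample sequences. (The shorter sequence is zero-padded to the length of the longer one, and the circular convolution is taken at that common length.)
Circular convolution (zero-padding the shorter input) has length max(m, n) = max(59, 26) = 59

59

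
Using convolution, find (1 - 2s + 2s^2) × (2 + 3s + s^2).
Ascending coefficients: a = [1, -2, 2], b = [2, 3, 1]. c[0] = 1×2 = 2; c[1] = 1×3 + -2×2 = -1; c[2] = 1×1 + -2×3 + 2×2 = -1; c[3] = -2×1 + 2×3 = 4; c[4] = 2×1 = 2. Result coefficients: [2, -1, -1, 4, 2] → 2 - s - s^2 + 4s^3 + 2s^4

2 - s - s^2 + 4s^3 + 2s^4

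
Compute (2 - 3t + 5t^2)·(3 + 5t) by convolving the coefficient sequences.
Ascending coefficients: a = [2, -3, 5], b = [3, 5]. c[0] = 2×3 = 6; c[1] = 2×5 + -3×3 = 1; c[2] = -3×5 + 5×3 = 0; c[3] = 5×5 = 25. Result coefficients: [6, 1, 0, 25] → 6 + t + 25t^3

6 + t + 25t^3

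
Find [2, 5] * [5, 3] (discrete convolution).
y[0] = 2×5 = 10; y[1] = 2×3 + 5×5 = 31; y[2] = 5×3 = 15

[10, 31, 15]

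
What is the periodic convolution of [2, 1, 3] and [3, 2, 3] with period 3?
Use y[k] = Σ_j a[j]·b[(k-j) mod 3]. y[0] = 2×3 + 1×3 + 3×2 = 15; y[1] = 2×2 + 1×3 + 3×3 = 16; y[2] = 2×3 + 1×2 + 3×3 = 17. Result: [15, 16, 17]

[15, 16, 17]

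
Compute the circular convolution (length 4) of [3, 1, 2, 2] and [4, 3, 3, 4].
Use y[k] = Σ_j f[j]·g[(k-j) mod 4]. y[0] = 3×4 + 1×4 + 2×3 + 2×3 = 28; y[1] = 3×3 + 1×4 + 2×4 + 2×3 = 27; y[2] = 3×3 + 1×3 + 2×4 + 2×4 = 28; y[3] = 3×4 + 1×3 + 2×3 + 2×4 = 29. Result: [28, 27, 28, 29]

[28, 27, 28, 29]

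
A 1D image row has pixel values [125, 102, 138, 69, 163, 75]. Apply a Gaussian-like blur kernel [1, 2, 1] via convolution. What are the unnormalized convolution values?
Convolve image row [125, 102, 138, 69, 163, 75] with kernel [1, 2, 1]: y[0] = 125×1 = 125; y[1] = 125×2 + 102×1 = 352; y[2] = 125×1 + 102×2 + 138×1 = 467; y[3] = 102×1 + 138×2 + 69×1 = 447; y[4] = 138×1 + 69×2 + 163×1 = 439; y[5] = 69×1 + 163×2 + 75×1 = 470; y[6] = 163×1 + 75×2 = 313; y[7] = 75×1 = 75 → [125, 352, 467, 447, 439, 470, 313, 75]. Normalization factor = sum(kernel) = 4.

[125, 352, 467, 447, 439, 470, 313, 75]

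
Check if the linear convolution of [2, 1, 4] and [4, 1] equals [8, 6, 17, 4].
Recompute linear convolution of [2, 1, 4] and [4, 1]: y[0] = 2×4 = 8; y[1] = 2×1 + 1×4 = 6; y[2] = 1×1 + 4×4 = 17; y[3] = 4×1 = 4 → [8, 6, 17, 4]. Given [8, 6, 17, 4] matches, so answer: Yes

Yes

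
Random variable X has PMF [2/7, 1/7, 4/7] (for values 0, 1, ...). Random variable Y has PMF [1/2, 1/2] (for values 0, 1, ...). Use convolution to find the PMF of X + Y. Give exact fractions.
P(X+Y=k) = Σ_i P(X=i)·P(Y=k-i) — a convolution of [2/7, 1/7, 4/7] and [1/2, 1/2]. P(X+Y=0) = (2/7)×(1/2) = 1/7; P(X+Y=1) = (2/7)×(1/2) + (1/7)×(1/2) = 1/7 + 1/14 = 3/14; P(X+Y=2) = (1/7)×(1/2) + (4/7)×(1/2) = 1/14 + 2/7 = 5/14; P(X+Y=3) = (4/7)×(1/2) = 2/7. PMF: [1/7, 3/14, 5/14, 2/7] (sums to 1 ✓)

[1/7, 3/14, 5/14, 2/7]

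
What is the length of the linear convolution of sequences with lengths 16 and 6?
Linear/full convolution length: m + n - 1 = 16 + 6 - 1 = 21

21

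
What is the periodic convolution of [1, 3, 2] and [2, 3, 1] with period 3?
Use y[k] = Σ_j u[j]·v[(k-j) mod 3]. y[0] = 1×2 + 3×1 + 2×3 = 11; y[1] = 1×3 + 3×2 + 2×1 = 11; y[2] = 1×1 + 3×3 + 2×2 = 14. Result: [11, 11, 14]

[11, 11, 14]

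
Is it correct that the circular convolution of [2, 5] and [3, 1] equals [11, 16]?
Recompute circular convolution of [2, 5] and [3, 1]: y[0] = 2×3 + 5×1 = 11; y[1] = 2×1 + 5×3 = 17 → [11, 17]. Compare to given [11, 16]: they differ at index 1: given 16, correct 17, so answer: No

No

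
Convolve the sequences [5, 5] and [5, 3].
y[0] = 5×5 = 25; y[1] = 5×3 + 5×5 = 40; y[2] = 5×3 = 15

[25, 40, 15]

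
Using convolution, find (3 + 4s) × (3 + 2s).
Ascending coefficients: a = [3, 4], b = [3, 2]. c[0] = 3×3 = 9; c[1] = 3×2 + 4×3 = 18; c[2] = 4×2 = 8. Result coefficients: [9, 18, 8] → 9 + 18s + 8s^2

9 + 18s + 8s^2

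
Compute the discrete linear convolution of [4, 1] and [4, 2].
y[0] = 4×4 = 16; y[1] = 4×2 + 1×4 = 12; y[2] = 1×2 = 2

[16, 12, 2]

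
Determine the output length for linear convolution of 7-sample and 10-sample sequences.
Linear/full convolution length: m + n - 1 = 7 + 10 - 1 = 16

16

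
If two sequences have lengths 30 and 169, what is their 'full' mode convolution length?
Linear/full convolution length: m + n - 1 = 30 + 169 - 1 = 198

198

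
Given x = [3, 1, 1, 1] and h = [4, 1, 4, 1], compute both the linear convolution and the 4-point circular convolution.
Linear: y_lin[0] = 3×4 = 12; y_lin[1] = 3×1 + 1×4 = 7; y_lin[2] = 3×4 + 1×1 + 1×4 = 17; y_lin[3] = 3×1 + 1×4 + 1×1 + 1×4 = 12; y_lin[4] = 1×1 + 1×4 + 1×1 = 6; y_lin[5] = 1×1 + 1×4 = 5; y_lin[6] = 1×1 = 1 → [12, 7, 17, 12, 6, 5, 1]. Circular (length 4): y[0] = 3×4 + 1×1 + 1×4 + 1×1 = 18; y[1] = 3×1 + 1×4 + 1×1 + 1×4 = 12; y[2] = 3×4 + 1×1 + 1×4 + 1×1 = 18; y[3] = 3×1 + 1×4 + 1×1 + 1×4 = 12 → [18, 12, 18, 12]

Linear: [12, 7, 17, 12, 6, 5, 1], Circular: [18, 12, 18, 12]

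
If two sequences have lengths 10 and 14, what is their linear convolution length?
Linear/full convolution length: m + n - 1 = 10 + 14 - 1 = 23

23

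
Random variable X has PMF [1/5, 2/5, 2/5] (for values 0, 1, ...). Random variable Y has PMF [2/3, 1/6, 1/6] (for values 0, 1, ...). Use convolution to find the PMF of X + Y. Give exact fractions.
P(X+Y=k) = Σ_i P(X=i)·P(Y=k-i) — a convolution of [1/5, 2/5, 2/5] and [2/3, 1/6, 1/6]. P(X+Y=0) = (1/5)×(2/3) = 2/15; P(X+Y=1) = (1/5)×(1/6) + (2/5)×(2/3) = 1/30 + 4/15 = 3/10; P(X+Y=2) = (1/5)×(1/6) + (2/5)×(1/6) + (2/5)×(2/3) = 1/30 + 1/15 + 4/15 = 11/30; P(X+Y=3) = (2/5)×(1/6) + (2/5)×(1/6) = 1/15 + 1/15 = 2/15; P(X+Y=4) = (2/5)×(1/6) = 1/15. PMF: [2/15, 3/10, 11/30, 2/15, 1/15] (sums to 1 ✓)

[2/15, 3/10, 11/30, 2/15, 1/15]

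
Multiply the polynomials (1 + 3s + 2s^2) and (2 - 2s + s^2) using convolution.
Ascending coefficients: a = [1, 3, 2], b = [2, -2, 1]. c[0] = 1×2 = 2; c[1] = 1×-2 + 3×2 = 4; c[2] = 1×1 + 3×-2 + 2×2 = -1; c[3] = 3×1 + 2×-2 = -1; c[4] = 2×1 = 2. Result coefficients: [2, 4, -1, -1, 2] → 2 + 4s - s^2 - s^3 + 2s^4

2 + 4s - s^2 - s^3 + 2s^4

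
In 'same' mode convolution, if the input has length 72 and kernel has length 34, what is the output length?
'Same' mode returns an output with the same length as the input: 72

72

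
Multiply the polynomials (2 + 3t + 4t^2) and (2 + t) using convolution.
Ascending coefficients: a = [2, 3, 4], b = [2, 1]. c[0] = 2×2 = 4; c[1] = 2×1 + 3×2 = 8; c[2] = 3×1 + 4×2 = 11; c[3] = 4×1 = 4. Result coefficients: [4, 8, 11, 4] → 4 + 8t + 11t^2 + 4t^3

4 + 8t + 11t^2 + 4t^3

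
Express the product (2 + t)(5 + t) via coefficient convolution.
Ascending coefficients: a = [2, 1], b = [5, 1]. c[0] = 2×5 = 10; c[1] = 2×1 + 1×5 = 7; c[2] = 1×1 = 1. Result coefficients: [10, 7, 1] → 10 + 7t + t^2

10 + 7t + t^2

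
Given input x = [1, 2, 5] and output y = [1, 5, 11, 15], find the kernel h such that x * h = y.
Output length 4 = len(x) + len(h) - 1 ⇒ len(h) = 2. Solve h forward using h[k] = (y[k] - Σ_{i≥1} x[i]·h[k-i]) / x[0]: h[0] = y[0] / x[0] = 1 / 1 = 1; h[1] = (y[1] - 2×1) / x[0] = (5 - 2×1) / 1 = 3. So h = [1, 3]. Forward-check [1, 2, 5] * [1, 3]: y[0] = 1×1 = 1; y[1] = 1×3 + 2×1 = 5; y[2] = 2×3 + 5×1 = 11; y[3] = 5×3 = 15 → [1, 5, 11, 15] ✓

[1, 3]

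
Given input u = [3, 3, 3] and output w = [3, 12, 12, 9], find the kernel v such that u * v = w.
Output length 4 = len(u) + len(v) - 1 ⇒ len(v) = 2. Solve v forward using v[k] = (w[k] - Σ_{i≥1} u[i]·v[k-i]) / u[0]: v[0] = w[0] / u[0] = 3 / 3 = 1; v[1] = (w[1] - 3×1) / u[0] = (12 - 3×1) / 3 = 3. So v = [1, 3]. Forward-check [3, 3, 3] * [1, 3]: w[0] = 3×1 = 3; w[1] = 3×3 + 3×1 = 12; w[2] = 3×3 + 3×1 = 12; w[3] = 3×3 = 9 → [3, 12, 12, 9] ✓

[1, 3]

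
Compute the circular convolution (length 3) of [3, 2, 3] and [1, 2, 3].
Use y[k] = Σ_j f[j]·g[(k-j) mod 3]. y[0] = 3×1 + 2×3 + 3×2 = 15; y[1] = 3×2 + 2×1 + 3×3 = 17; y[2] = 3×3 + 2×2 + 3×1 = 16. Result: [15, 17, 16]

[15, 17, 16]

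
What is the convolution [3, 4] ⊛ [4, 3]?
y[0] = 3×4 = 12; y[1] = 3×3 + 4×4 = 25; y[2] = 4×3 = 12

[12, 25, 12]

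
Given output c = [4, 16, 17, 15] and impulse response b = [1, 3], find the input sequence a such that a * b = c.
Deconvolve c=[4, 16, 17, 15] by b=[1, 3]. Since b[0]=1, solve forward: a[0] = c[0] / 1 = 4; a[1] = (c[1] - 4×3) / 1 = 4; a[2] = (c[2] - 4×3) / 1 = 5. So a = [4, 4, 5]. Check by forward convolution: c[0] = 4×1 = 4; c[1] = 4×3 + 4×1 = 16; c[2] = 4×3 + 5×1 = 17; c[3] = 5×3 = 15

[4, 4, 5]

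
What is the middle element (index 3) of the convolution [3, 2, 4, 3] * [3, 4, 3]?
Use y[k] = Σ_i a[i]·b[k-i] at k=3. y[3] = 2×3 + 4×4 + 3×3 = 31

31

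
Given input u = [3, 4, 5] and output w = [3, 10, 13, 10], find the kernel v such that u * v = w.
Output length 4 = len(u) + len(v) - 1 ⇒ len(v) = 2. Solve v forward using v[k] = (w[k] - Σ_{i≥1} u[i]·v[k-i]) / u[0]: v[0] = w[0] / u[0] = 3 / 3 = 1; v[1] = (w[1] - 4×1) / u[0] = (10 - 4×1) / 3 = 2. So v = [1, 2]. Forward-check [3, 4, 5] * [1, 2]: w[0] = 3×1 = 3; w[1] = 3×2 + 4×1 = 10; w[2] = 4×2 + 5×1 = 13; w[3] = 5×2 = 10 → [3, 10, 13, 10] ✓

[1, 2]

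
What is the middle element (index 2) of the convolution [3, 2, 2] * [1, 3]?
Use y[k] = Σ_i a[i]·b[k-i] at k=2. y[2] = 2×3 + 2×1 = 8

8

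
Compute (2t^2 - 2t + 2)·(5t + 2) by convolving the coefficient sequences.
Ascending coefficients: a = [2, -2, 2], b = [2, 5]. c[0] = 2×2 = 4; c[1] = 2×5 + -2×2 = 6; c[2] = -2×5 + 2×2 = -6; c[3] = 2×5 = 10. Result coefficients: [4, 6, -6, 10] → 10t^3 - 6t^2 + 6t + 4

10t^3 - 6t^2 + 6t + 4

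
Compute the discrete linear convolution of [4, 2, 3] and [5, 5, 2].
y[0] = 4×5 = 20; y[1] = 4×5 + 2×5 = 30; y[2] = 4×2 + 2×5 + 3×5 = 33; y[3] = 2×2 + 3×5 = 19; y[4] = 3×2 = 6

[20, 30, 33, 19, 6]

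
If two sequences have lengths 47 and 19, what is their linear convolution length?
Linear/full convolution length: m + n - 1 = 47 + 19 - 1 = 65

65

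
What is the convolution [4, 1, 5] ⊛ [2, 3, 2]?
y[0] = 4×2 = 8; y[1] = 4×3 + 1×2 = 14; y[2] = 4×2 + 1×3 + 5×2 = 21; y[3] = 1×2 + 5×3 = 17; y[4] = 5×2 = 10

[8, 14, 21, 17, 10]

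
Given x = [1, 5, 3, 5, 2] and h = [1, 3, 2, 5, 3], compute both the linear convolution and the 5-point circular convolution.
Linear: y_lin[0] = 1×1 = 1; y_lin[1] = 1×3 + 5×1 = 8; y_lin[2] = 1×2 + 5×3 + 3×1 = 20; y_lin[3] = 1×5 + 5×2 + 3×3 + 5×1 = 29; y_lin[4] = 1×3 + 5×5 + 3×2 + 5×3 + 2×1 = 51; y_lin[5] = 5×3 + 3×5 + 5×2 + 2×3 = 46; y_lin[6] = 3×3 + 5×5 + 2×2 = 38; y_lin[7] = 5×3 + 2×5 = 25; y_lin[8] = 2×3 = 6 → [1, 8, 20, 29, 51, 46, 38, 25, 6]. Circular (length 5): y[0] = 1×1 + 5×3 + 3×5 + 5×2 + 2×3 = 47; y[1] = 1×3 + 5×1 + 3×3 + 5×5 + 2×2 = 46; y[2] = 1×2 + 5×3 + 3×1 + 5×3 + 2×5 = 45; y[3] = 1×5 + 5×2 + 3×3 + 5×1 + 2×3 = 35; y[4] = 1×3 + 5×5 + 3×2 + 5×3 + 2×1 = 51 → [47, 46, 45, 35, 51]

Linear: [1, 8, 20, 29, 51, 46, 38, 25, 6], Circular: [47, 46, 45, 35, 51]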